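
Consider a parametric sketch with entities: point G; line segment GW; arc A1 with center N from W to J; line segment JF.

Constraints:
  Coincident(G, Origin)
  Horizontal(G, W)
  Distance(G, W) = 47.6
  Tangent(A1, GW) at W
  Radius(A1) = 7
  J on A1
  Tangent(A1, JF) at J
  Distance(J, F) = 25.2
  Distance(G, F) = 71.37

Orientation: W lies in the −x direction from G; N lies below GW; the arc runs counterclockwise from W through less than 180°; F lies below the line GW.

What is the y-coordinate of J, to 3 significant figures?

-3.24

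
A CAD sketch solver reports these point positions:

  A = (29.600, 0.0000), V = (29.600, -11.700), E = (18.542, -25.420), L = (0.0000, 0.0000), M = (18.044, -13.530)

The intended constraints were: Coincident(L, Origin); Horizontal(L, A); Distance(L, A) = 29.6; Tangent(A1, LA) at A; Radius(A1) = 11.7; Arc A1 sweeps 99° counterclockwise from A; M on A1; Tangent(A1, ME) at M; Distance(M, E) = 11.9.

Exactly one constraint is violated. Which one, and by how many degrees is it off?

Tangent(A1, ME) at M — off by 6.60°.

L = (0.00, 0.00) ✓; L.y = 0.00, A.y = 0.00 ✓; |LA| = 29.60 ✓; ∠(VA, AL) = 90.00° ✓; |VA| = 11.70 ✓; bearing(V→M) − bearing(V→A) = 99.00° ✓; |VM| = 11.70 ✓; ∠(VM, ME) = 96.60° ✗; |ME| = 11.90 ✓.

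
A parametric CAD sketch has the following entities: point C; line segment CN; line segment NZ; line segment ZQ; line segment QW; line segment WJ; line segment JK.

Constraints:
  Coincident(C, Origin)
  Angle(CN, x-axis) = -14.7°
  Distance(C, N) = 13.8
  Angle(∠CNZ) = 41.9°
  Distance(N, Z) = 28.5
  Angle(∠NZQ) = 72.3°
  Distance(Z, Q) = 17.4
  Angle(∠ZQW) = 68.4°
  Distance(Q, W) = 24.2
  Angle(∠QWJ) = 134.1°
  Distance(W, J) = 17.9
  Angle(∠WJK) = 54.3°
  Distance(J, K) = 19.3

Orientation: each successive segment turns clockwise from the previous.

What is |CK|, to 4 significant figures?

18.40

∠QWJ = 134.1° gives WJ at -58.00° from the x-axis; with |WJ| = 17.9, J = (18.28, -19.62). ∠WJK = 54.3° gives JK at 176.3° from the x-axis; with |JK| = 19.3, K = (-0.9838, -18.38). Then |CK| = |K − C| = 18.40.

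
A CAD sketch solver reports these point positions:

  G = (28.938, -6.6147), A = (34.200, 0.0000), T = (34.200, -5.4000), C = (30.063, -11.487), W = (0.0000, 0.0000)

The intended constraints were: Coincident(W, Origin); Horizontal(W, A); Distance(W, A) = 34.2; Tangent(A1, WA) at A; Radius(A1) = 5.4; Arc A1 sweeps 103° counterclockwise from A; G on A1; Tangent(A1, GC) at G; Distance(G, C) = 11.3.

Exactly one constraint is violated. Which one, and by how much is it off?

Distance(G, C) = 11.3 — off by 6.30.

W = (0.00, 0.00) ✓; W.y = 0.00, A.y = 0.00 ✓; |WA| = 34.20 ✓; ∠(TA, AW) = 90.00° ✓; |TA| = 5.400 ✓; bearing(T→G) − bearing(T→A) = 103.0° ✓; |TG| = 5.400 ✓; ∠(TG, GC) = 90.00° ✓; |GC| = 5.000 ✗.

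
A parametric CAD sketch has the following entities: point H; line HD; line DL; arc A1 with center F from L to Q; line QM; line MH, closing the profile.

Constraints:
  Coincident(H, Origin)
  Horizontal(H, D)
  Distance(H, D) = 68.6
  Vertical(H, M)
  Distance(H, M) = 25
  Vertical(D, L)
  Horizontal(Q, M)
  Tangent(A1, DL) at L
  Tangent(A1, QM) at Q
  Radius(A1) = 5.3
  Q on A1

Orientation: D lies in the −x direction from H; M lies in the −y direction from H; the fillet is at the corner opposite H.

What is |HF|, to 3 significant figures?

66.3

HM is vertical with |HM| = 25.0 and M on the −y side, so M = (0.00, -25.0). The virtual corner opposite H is at (-68.6, -25.0). Since A1 is tangent to DL there, FL ⟂ DL and since A1 is tangent to QM there, FQ ⟂ QM, with radius 5.3, so the center F sits 5.3 in from both sides at F = (-63.3, -19.7). Then |HF| = |F − H| = 66.3.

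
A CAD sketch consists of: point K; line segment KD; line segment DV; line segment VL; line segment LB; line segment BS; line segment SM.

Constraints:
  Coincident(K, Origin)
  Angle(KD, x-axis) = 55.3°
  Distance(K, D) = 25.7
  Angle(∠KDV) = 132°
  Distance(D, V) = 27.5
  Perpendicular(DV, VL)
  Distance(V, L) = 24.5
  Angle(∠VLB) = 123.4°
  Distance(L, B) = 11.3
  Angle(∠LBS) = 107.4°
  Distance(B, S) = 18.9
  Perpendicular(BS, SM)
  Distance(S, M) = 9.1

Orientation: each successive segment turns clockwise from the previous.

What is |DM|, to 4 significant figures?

14.88

K is at the origin; KD runs at 55.3° with length 25.7, so D = (14.63, 21.13). ∠KDV = 132.0° gives DV at 7.300° from the x-axis; with |DV| = 27.5, V = (41.91, 24.62). DV is perpendicular to VL, so VL runs at -82.70°; with |VL| = 24.5, L = (45.02, 0.3220). ∠VLB = 123.4° gives LB at -139.3° from the x-axis; with |LB| = 11.3, B = (36.45, -7.047). ∠LBS = 107.4° gives BS at 148.1° from the x-axis; with |BS| = 18.9, S = (20.41, 2.941). BS is perpendicular to SM, so SM runs at 58.10°; with |SM| = 9.1, M = (25.22, 10.67). Then |DM| = |M − D| = 14.88.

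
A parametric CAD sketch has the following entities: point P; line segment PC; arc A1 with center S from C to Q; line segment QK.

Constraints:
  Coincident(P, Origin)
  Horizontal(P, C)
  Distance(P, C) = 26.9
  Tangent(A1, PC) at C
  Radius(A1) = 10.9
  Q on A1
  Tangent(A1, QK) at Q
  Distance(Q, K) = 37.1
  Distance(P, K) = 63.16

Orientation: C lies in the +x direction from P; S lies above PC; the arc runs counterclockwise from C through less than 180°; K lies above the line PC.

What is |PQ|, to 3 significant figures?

38.8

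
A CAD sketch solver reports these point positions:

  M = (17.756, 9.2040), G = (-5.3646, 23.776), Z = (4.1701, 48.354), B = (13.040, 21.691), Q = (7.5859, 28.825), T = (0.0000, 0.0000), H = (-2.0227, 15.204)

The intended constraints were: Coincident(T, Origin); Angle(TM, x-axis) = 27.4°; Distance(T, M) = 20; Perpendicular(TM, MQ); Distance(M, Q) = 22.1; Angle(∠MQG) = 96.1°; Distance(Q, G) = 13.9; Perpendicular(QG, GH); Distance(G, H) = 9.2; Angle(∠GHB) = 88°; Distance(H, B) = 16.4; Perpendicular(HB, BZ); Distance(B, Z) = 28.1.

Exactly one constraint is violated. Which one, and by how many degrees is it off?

Perpendicular(HB, BZ) — off by 4.90°.

T = (0.00, 0.00) ✓; TM at 27.40° ✓; |TM| = 20.00 ✓; ∠(TM, MQ) = 90.00° ✓; |MQ| = 22.10 ✓; ∠MQG = 96.10° ✓; |QG| = 13.90 ✓; ∠(QG, GH) = 90.00° ✓; |GH| = 9.200 ✓; ∠GHB = 88.00° ✓; |HB| = 16.40 ✓; ∠(HB, BZ) = 85.10° ✗; |BZ| = 28.10 ✓.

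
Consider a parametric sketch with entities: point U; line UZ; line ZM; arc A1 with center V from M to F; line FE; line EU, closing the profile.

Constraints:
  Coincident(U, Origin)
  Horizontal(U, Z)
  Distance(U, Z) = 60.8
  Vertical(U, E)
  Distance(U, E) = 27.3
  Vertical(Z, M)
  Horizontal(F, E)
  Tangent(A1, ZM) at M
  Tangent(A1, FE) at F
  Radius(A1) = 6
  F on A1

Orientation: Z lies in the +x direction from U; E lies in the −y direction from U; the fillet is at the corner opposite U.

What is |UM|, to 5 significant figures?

64.423

U is at the origin; UZ is horizontal with |UZ| = 60.8 and Z on the +x side, so Z = (60.800, 0.0000). UE is vertical with |UE| = 27.3 and E on the −y side, so E = (0.0000, -27.300). The virtual corner opposite U is at (60.800, -27.300). Tangency of A1 to ZM means the radius VM is perpendicular to ZM and the tangent condition forces VF to be normal to FE, with radius 6.0, so the center V sits 6.0 in from both sides at V = (54.800, -21.300). That places the tangent points at M = (60.800, -21.300) on ZM and F = (54.800, -27.300) on FE. Then |UM| = |M − U| = 64.423.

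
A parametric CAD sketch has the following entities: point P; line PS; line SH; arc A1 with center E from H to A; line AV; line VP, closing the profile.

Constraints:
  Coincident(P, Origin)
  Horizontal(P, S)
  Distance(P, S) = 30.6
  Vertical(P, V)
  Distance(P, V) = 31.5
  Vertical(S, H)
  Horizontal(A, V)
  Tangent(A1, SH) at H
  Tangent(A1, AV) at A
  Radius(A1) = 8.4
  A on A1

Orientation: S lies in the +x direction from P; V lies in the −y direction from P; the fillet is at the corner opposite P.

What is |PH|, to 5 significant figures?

38.340

P is at the origin; P and S share the same y with |PS| = 30.6 and S on the +x side, so S = (30.600, 0.0000). PV is vertical with |PV| = 31.5 and V on the −y side, so V = (0.0000, -31.500). The virtual corner opposite P is at (30.600, -31.500). Tangency of A1 to SH means the radius EH is perpendicular to SH and the tangent condition forces EA to be normal to AV, with radius 8.4, so the center E sits 8.4 in from both sides at E = (22.200, -23.100). That places the tangent points at H = (30.600, -23.100) on SH and A = (22.200, -31.500) on AV. Then |PH| = |H − P| = 38.340.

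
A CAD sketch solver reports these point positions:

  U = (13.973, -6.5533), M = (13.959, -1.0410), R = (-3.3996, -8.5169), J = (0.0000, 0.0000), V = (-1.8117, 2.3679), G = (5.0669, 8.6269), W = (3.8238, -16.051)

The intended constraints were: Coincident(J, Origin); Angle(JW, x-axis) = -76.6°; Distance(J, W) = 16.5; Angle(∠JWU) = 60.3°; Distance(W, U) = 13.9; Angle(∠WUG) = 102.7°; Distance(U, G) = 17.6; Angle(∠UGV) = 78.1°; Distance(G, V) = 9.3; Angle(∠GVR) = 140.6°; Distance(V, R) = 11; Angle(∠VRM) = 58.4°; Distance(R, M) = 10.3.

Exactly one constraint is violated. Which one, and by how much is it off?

Distance(R, M) = 10.3 — off by 8.60.

J = (0.00, 0.00) ✓; JW at -76.60° ✓; |JW| = 16.50 ✓; ∠JWU = 60.30° ✓; |WU| = 13.90 ✓; ∠WUG = 102.7° ✓; |UG| = 17.60 ✓; ∠UGV = 78.10° ✓; |GV| = 9.300 ✓; ∠GVR = 140.6° ✓; |VR| = 11.00 ✓; ∠VRM = 58.40° ✓; |RM| = 18.90 ✗.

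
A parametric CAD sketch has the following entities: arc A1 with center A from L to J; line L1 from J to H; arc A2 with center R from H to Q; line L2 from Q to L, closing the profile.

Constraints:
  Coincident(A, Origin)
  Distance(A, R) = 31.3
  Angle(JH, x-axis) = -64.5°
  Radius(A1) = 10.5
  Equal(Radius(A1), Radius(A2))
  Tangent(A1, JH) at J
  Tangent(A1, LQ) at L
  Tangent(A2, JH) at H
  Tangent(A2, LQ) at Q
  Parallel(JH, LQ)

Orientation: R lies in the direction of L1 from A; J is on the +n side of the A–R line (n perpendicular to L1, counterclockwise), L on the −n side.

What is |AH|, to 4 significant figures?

33.01

Tangency of A1 to both parallel lines with radius 10.5 puts J and L at A ± 10.5·n: J = (9.477, 4.520), L = (-9.477, -4.520). Equal radii place H and Q the same way about R: H = R + 10.5·n = (22.95, -23.73), Q = R − 10.5·n = (3.998, -32.77). Then |AH| = |H − A| = 33.01.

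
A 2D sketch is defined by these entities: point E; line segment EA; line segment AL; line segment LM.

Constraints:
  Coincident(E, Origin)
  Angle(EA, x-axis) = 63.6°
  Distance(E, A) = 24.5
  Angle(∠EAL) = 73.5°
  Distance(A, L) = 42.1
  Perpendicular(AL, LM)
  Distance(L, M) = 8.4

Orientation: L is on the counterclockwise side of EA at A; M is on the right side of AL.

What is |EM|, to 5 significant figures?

47.455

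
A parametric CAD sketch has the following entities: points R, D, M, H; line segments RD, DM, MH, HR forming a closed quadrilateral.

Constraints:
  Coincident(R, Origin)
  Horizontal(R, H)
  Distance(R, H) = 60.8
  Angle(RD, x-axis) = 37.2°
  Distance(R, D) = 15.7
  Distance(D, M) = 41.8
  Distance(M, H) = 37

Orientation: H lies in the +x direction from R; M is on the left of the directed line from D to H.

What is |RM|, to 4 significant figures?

57.50

R is at the origin; RH is horizontal with |RH| = 60.8 and H in +x, so H = (60.8, 0). RD runs at 37.2° with |RD| = 15.7, so D = (12.51, 9.492). M is determined by |DM| = 41.8 and |MH| = 37.0 together: it lies at the intersection of circle(D, 41.8) and circle(H, 37.0). With |DH| = 49.22, the foot of the radical line on DH is 28.45 from D and the perpendicular offset is √(41.8² − 28.45²) = 30.62. Taking the left-of-DH solution: M = (46.33, 34.05).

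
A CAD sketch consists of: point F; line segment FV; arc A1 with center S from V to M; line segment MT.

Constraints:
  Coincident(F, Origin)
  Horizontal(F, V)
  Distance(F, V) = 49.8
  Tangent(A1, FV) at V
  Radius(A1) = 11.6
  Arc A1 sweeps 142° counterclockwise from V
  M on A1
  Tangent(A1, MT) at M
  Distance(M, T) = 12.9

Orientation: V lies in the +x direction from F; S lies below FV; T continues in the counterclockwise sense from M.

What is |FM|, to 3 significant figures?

47.4

F is at the origin; F and V share the same y with |FV| = 49.8 and V on the +x side, so V = (49.8, 0.00). The tangent condition forces SV to be normal to FV, so S = V + (0, -11.6) = (49.8, -11.6). On A1, V sits at bearing 90° from S; a 142° counterclockwise sweep puts M at bearing 232°, so M = S + 11.6·(cos 232°, sin 232°) = (42.7, -20.7). Then |FM| = |M − F| = 47.4.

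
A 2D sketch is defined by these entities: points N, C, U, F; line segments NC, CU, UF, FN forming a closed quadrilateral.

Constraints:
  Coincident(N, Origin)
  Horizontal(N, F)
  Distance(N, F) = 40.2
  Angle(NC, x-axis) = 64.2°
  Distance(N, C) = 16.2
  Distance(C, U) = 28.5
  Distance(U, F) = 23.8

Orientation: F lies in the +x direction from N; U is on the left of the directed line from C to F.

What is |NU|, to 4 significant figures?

41.30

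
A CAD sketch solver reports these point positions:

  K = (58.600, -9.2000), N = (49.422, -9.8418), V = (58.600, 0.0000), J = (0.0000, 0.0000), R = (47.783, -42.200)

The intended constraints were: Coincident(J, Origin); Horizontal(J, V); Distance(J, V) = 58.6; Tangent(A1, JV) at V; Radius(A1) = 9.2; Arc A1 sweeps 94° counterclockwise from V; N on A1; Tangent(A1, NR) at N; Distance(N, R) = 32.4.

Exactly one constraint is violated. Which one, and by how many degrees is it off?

Tangent(A1, NR) at N — off by 6.90°.

J = (0.00, 0.00) ✓; J.y = 0.00, V.y = 0.00 ✓; |JV| = 58.60 ✓; ∠(KV, VJ) = 90.00° ✓; |KV| = 9.200 ✓; bearing(K→N) − bearing(K→V) = 94.00° ✓; |KN| = 9.200 ✓; ∠(KN, NR) = 96.90° ✗; |NR| = 32.40 ✓.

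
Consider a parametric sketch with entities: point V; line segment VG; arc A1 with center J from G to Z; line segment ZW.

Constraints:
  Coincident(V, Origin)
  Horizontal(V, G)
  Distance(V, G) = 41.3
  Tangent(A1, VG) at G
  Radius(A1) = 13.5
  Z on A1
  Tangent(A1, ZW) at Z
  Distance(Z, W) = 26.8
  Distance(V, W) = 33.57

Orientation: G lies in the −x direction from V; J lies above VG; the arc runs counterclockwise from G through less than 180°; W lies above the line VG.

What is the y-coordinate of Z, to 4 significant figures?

6.558

Checks: |JZ| = 13.50 ✓; ∠(JZ, ZW) = 90.00° ✓; |ZW| = 26.80 ✓; |VW| = 33.57 ✓.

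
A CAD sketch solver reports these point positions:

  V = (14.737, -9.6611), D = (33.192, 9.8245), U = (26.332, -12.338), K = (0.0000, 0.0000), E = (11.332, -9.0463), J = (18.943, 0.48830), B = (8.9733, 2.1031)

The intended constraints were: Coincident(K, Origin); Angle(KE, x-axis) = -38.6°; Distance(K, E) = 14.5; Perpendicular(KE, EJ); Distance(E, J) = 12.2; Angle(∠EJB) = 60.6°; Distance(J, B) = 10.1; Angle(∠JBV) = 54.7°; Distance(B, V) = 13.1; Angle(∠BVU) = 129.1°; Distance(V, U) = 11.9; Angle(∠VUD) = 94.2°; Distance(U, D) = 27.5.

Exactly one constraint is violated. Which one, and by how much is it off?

Distance(U, D) = 27.5 — off by 4.30.

K = (0.00, 0.00) ✓; KE at -38.60° ✓; |KE| = 14.50 ✓; ∠(KE, EJ) = 90.00° ✓; |EJ| = 12.20 ✓; ∠EJB = 60.60° ✓; |JB| = 10.10 ✓; ∠JBV = 54.70° ✓; |BV| = 13.10 ✓; ∠BVU = 129.1° ✓; |VU| = 11.90 ✓; ∠VUD = 94.20° ✓; |UD| = 23.20 ✗.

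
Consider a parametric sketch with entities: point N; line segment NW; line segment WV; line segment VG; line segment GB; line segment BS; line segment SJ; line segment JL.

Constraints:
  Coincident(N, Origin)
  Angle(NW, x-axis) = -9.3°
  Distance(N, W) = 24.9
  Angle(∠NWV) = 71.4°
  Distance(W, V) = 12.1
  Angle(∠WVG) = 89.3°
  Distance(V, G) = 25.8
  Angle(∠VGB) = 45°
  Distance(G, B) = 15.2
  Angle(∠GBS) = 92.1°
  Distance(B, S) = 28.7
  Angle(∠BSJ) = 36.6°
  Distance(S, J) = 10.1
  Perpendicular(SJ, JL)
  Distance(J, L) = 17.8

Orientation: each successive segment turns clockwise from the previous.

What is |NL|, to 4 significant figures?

22.39

N is at the origin; NW runs at -9.3° with length 24.9, so W = (24.57, -4.024). ∠NWV = 71.4° gives WV at -117.9° from the x-axis; with |WV| = 12.1, V = (18.91, -14.72). ∠WVG = 89.3° gives VG at 151.4° from the x-axis; with |VG| = 25.8, G = (-3.741, -2.367). ∠VGB = 45.0° gives GB at 16.40° from the x-axis; with |GB| = 15.2, B = (10.84, 1.924). ∠GBS = 92.1° gives BS at -71.50° from the x-axis; with |BS| = 28.7, S = (19.95, -25.29). ∠BSJ = 36.6° gives SJ at 145.1° from the x-axis; with |SJ| = 10.1, J = (11.66, -19.51). The perpendicularity gives JL at right angles to SJ, so JL runs at 55.10°; with |JL| = 17.8, L = (21.85, -4.915). Then |NL| = |L − N| = 22.39.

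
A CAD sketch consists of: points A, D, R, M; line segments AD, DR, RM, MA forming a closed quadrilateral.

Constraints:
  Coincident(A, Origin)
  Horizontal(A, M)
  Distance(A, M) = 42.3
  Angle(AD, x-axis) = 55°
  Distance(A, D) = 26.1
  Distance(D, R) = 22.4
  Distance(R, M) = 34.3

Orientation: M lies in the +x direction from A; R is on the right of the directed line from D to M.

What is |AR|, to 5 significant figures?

8.0007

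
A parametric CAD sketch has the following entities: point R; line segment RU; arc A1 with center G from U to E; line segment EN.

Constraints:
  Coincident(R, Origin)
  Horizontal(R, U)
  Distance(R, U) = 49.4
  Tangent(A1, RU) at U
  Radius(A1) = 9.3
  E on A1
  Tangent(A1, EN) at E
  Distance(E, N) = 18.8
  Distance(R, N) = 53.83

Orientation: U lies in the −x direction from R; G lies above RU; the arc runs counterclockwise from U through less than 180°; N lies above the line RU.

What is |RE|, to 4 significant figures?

41.98

R is at the origin; RU is horizontal with |RU| = 49.4 and U on the −x side, so U = (-49.40, 0.000). The tangent condition forces GU to be normal to RU, so G = U + (0, 9.3) = (-49.40, 9.300). Since GE ⟂ EN (tangency), |GN| = √(9.3² + 18.8²) = 20.97 regardless of where E sits on A1. So N lies on both circle(R, 53.83) and circle(G, 20.97); the above-RU intersection is N = (-44.85, 29.77). E is the foot of the tangent from N: E = (-40.37, 11.52).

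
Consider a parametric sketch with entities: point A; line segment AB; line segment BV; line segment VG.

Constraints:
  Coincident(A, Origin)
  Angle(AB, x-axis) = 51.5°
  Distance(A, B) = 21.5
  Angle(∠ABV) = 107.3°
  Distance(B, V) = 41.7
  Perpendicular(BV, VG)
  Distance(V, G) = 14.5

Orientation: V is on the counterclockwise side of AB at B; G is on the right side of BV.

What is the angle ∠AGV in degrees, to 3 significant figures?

53.9°

∠ABV = 107.3°, so BV runs at 51.5° + (180° − 107.3°) = 124° from the x-axis; with |BV| = 41.7, V = B + 41.7·(cos 124°, sin 124°) = (-10.1, 51.3). The perpendicularity gives VG at right angles to BV; with |VG| = 14.5 on the right of BV, G = V + 14.5·(0.827, 0.562) = (1.94, 59.5). Then cos ∠AGV = GA·GV / (|GA||GV|), giving 53.9°.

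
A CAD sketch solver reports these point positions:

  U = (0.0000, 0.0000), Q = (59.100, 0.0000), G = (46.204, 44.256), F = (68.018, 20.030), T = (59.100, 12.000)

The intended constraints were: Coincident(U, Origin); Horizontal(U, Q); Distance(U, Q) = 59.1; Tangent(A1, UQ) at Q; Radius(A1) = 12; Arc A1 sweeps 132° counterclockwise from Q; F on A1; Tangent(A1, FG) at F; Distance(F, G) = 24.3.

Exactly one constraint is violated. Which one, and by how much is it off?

Distance(F, G) = 24.3 — off by 8.30.

U = (0.00, 0.00) ✓; U.y = 0.00, Q.y = 0.00 ✓; |UQ| = 59.10 ✓; ∠(TQ, QU) = 90.00° ✓; |TQ| = 12.00 ✓; bearing(T→F) − bearing(T→Q) = 132.0° ✓; |TF| = 12.00 ✓; ∠(TF, FG) = 90.00° ✓; |FG| = 32.60 ✗.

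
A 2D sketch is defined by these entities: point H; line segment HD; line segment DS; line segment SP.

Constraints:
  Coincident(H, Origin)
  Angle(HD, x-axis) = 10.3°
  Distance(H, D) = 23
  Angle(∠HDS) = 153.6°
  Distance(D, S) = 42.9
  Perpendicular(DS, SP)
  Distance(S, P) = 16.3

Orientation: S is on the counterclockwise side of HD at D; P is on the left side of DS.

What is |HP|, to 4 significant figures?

63.79

H is at the origin; HD runs at 10.3° with length 23.0, so D = 23.0·(cos 10.3°, sin 10.3°) = (22.63, 4.112). ∠HDS = 153.6°, so DS runs at 10.3° + (180° − 153.6°) = 36.70° from the x-axis; with |DS| = 42.9, S = D + 42.9·(cos 36.70°, sin 36.70°) = (57.03, 29.75). The perpendicularity gives SP at right angles to DS; with |SP| = 16.3 on the left of DS, P = S + 16.3·(-0.5976, 0.8018) = (47.28, 42.82). Then |HP| = |P − H| = 63.79.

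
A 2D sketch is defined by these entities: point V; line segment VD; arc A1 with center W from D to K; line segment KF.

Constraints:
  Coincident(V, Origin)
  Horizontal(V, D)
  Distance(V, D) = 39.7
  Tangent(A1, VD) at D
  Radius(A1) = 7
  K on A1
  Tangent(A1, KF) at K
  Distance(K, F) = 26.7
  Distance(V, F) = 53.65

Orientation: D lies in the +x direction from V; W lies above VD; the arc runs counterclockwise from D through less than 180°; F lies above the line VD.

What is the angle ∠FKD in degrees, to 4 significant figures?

129.0°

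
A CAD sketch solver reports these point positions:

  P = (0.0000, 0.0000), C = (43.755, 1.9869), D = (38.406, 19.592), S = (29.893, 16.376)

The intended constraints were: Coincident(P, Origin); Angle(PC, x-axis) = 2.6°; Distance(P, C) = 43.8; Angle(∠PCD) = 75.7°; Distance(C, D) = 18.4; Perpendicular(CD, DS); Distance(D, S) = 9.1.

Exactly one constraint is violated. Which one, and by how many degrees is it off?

Perpendicular(CD, DS) — off by 3.79°.

P = (0.00, 0.00) ✓; PC at 2.600° ✓; |PC| = 43.80 ✓; ∠PCD = 75.70° ✓; |CD| = 18.40 ✓; ∠(CD, DS) = 93.79° ✗; |DS| = 9.100 ✓.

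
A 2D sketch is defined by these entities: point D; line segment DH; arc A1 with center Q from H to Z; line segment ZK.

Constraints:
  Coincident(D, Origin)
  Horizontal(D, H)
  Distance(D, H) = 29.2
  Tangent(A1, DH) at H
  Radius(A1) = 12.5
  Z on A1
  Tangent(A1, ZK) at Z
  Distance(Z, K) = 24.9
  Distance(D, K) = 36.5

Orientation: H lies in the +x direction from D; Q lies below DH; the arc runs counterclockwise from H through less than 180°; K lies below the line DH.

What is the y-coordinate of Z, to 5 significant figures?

-10.041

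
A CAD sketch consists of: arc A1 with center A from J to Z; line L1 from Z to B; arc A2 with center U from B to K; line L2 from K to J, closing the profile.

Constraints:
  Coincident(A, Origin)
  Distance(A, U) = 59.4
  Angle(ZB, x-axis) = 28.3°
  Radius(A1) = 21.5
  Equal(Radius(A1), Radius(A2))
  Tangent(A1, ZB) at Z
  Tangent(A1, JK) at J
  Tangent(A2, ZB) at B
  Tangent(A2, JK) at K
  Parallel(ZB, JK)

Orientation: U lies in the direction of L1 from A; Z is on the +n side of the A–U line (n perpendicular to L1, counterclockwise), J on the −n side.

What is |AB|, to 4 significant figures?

63.17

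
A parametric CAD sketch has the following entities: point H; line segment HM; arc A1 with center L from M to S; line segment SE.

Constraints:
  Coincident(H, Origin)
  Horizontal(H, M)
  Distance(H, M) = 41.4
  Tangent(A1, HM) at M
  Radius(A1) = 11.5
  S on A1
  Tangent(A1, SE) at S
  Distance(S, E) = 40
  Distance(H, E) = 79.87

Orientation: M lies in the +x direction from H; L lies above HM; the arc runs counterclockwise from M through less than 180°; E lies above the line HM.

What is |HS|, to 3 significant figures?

52.8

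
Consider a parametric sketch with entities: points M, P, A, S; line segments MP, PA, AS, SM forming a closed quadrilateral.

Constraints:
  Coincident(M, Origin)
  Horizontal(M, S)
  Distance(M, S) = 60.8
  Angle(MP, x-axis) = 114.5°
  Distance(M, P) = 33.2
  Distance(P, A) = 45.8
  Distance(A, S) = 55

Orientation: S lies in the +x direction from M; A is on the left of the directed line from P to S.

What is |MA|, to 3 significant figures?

54.0

Checks: MP at 114.5° ✓; |PA| = 45.80 ✓; |AS| = 55.00 ✓.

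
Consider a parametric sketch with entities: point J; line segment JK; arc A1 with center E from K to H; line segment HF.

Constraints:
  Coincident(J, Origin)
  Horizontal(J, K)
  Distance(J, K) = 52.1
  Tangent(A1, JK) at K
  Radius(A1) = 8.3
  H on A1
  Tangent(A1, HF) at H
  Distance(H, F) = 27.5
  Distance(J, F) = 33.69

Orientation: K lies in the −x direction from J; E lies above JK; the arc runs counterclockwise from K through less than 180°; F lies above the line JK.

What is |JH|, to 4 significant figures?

46.49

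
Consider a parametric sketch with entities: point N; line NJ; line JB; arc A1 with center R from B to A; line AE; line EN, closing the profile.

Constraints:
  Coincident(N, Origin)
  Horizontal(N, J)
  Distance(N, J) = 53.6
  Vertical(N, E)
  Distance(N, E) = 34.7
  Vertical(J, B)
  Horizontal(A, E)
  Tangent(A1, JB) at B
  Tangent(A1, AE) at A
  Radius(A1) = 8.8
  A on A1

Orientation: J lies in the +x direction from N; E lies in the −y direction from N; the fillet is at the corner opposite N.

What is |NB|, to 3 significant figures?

59.5

The virtual corner opposite N is at (53.6, -34.7). Tangency of A1 to JB means the radius RB is perpendicular to JB and the tangent condition forces RA to be normal to AE, with radius 8.8, so the center R sits 8.8 in from both sides at R = (44.8, -25.9). That places the tangent points at B = (53.6, -25.9) on JB and A = (44.8, -34.7) on AE. Then |NB| = |B − N| = 59.5.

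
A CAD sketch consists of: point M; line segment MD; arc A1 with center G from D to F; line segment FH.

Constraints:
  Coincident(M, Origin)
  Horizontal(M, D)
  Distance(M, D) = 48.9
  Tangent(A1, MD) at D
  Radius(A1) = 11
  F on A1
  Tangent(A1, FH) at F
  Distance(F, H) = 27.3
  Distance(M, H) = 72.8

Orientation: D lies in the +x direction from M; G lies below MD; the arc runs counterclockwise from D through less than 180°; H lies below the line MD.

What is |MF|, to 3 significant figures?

46.1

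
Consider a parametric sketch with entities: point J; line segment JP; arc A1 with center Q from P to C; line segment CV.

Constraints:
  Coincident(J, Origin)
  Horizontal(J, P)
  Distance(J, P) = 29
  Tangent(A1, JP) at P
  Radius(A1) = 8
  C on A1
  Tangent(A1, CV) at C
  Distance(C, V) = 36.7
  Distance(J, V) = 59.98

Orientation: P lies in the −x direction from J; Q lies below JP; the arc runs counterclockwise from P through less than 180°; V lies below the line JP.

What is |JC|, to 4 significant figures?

37.61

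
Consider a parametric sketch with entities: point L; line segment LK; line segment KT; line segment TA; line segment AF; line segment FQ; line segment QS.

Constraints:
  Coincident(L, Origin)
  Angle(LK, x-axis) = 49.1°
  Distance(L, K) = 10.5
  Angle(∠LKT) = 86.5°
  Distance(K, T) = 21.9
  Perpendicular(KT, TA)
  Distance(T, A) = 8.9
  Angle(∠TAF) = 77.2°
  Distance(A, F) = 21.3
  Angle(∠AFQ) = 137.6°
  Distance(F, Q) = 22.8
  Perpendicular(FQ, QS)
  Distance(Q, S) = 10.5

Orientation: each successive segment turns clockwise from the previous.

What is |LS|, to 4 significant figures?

31.26

L is at the origin; LK runs at 49.1° with length 10.5, so K = (6.875, 7.936). ∠LKT = 86.5° gives KT at -44.40° from the x-axis; with |KT| = 21.9, T = (22.52, -7.386). KT is perpendicular to TA, so TA runs at -134.4°; with |TA| = 8.9, A = (16.29, -13.74). ∠TAF = 77.2° gives AF at 122.8° from the x-axis; with |AF| = 21.3, F = (4.756, 4.159). ∠AFQ = 137.6° gives FQ at 80.40° from the x-axis; with |FQ| = 22.8, Q = (8.559, 26.64). FQ is perpendicular to QS, so QS runs at -9.600°; with |QS| = 10.5, S = (18.91, 24.89). Then |LS| = |S − L| = 31.26.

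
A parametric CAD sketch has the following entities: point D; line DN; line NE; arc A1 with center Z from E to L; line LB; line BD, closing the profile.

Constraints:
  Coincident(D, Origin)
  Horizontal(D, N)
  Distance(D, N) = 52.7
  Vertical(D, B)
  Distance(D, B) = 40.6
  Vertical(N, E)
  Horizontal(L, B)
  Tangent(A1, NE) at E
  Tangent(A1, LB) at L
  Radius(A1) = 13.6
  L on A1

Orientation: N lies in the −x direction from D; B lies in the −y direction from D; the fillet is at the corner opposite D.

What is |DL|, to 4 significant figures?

56.37

The virtual corner opposite D is at (-52.70, -40.60). A1 meets NE tangentially, so ZE is at right angles to NE and the tangent condition forces ZL to be normal to LB, with radius 13.6, so the center Z sits 13.6 in from both sides at Z = (-39.10, -27.00). That places the tangent points at E = (-52.70, -27.00) on NE and L = (-39.10, -40.60) on LB. Then |DL| = |L − D| = 56.37.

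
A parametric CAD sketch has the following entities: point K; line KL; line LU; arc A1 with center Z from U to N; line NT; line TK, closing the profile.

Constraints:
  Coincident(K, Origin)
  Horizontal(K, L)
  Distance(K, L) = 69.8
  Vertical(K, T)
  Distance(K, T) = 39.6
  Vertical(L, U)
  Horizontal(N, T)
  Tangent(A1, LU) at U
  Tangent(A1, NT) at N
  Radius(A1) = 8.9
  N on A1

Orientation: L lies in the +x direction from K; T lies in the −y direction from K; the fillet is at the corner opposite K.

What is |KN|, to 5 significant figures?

72.643

The virtual corner opposite K is at (69.800, -39.600). Tangency of A1 to LU means the radius ZU is perpendicular to LU and since A1 is tangent to NT there, ZN ⟂ NT, with radius 8.9, so the center Z sits 8.9 in from both sides at Z = (60.900, -30.700). That places the tangent points at U = (69.800, -30.700) on LU and N = (60.900, -39.600) on NT. Then |KN| = |N − K| = 72.643.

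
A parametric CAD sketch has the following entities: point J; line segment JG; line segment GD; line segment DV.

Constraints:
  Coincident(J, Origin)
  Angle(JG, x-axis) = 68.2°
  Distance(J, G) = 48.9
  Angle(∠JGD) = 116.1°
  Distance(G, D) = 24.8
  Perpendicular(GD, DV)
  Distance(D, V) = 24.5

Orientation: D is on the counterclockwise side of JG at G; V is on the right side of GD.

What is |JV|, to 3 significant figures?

82.6

∠JGD = 116.1°, so GD runs at 68.2° + (180° − 116.1°) = 132° from the x-axis; with |GD| = 24.8, D = G + 24.8·(cos 132°, sin 132°) = (1.53, 63.8). GD is perpendicular to DV; with |DV| = 24.5 on the right of GD, V = D + 24.5·(0.742, 0.670) = (19.7, 80.2). Then |JV| = |V − J| = 82.6.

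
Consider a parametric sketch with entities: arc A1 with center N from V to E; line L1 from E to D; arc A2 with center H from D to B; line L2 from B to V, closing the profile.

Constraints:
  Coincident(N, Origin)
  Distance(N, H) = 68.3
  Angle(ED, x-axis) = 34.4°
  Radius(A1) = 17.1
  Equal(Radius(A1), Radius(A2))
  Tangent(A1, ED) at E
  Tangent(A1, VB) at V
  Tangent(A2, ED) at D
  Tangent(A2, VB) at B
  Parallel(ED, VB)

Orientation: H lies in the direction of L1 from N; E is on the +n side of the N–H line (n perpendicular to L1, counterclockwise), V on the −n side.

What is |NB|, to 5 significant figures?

70.408

Tangency of A1 to both parallel lines with radius 17.1 puts E and V at N ± 17.1·n: E = (-9.6609, 14.109), V = (9.6609, -14.109). Equal radii place D and B the same way about H: D = H + 17.1·n = (46.694, 52.697), B = H − 17.1·n = (66.016, 24.478). Then |NB| = |B − N| = 70.408.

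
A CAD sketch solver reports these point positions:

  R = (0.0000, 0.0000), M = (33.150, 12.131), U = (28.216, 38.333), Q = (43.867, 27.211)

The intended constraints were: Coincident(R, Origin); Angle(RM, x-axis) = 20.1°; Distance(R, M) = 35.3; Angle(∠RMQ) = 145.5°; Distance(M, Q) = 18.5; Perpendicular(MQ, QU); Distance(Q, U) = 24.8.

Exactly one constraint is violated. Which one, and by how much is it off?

Distance(Q, U) = 24.8 — off by 5.60.

R = (0.00, 0.00) ✓; RM at 20.10° ✓; |RM| = 35.30 ✓; ∠RMQ = 145.5° ✓; |MQ| = 18.50 ✓; ∠(MQ, QU) = 90.00° ✓; |QU| = 19.20 ✗.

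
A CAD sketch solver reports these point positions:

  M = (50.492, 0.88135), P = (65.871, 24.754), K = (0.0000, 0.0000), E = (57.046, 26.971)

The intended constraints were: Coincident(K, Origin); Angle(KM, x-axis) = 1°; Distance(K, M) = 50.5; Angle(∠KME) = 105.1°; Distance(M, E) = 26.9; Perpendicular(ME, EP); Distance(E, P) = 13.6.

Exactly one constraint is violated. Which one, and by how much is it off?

Distance(E, P) = 13.6 — off by 4.50.

K = (0.00, 0.00) ✓; KM at 1.000° ✓; |KM| = 50.50 ✓; ∠KME = 105.1° ✓; |ME| = 26.90 ✓; ∠(ME, EP) = 90.00° ✓; |EP| = 9.099 ✗.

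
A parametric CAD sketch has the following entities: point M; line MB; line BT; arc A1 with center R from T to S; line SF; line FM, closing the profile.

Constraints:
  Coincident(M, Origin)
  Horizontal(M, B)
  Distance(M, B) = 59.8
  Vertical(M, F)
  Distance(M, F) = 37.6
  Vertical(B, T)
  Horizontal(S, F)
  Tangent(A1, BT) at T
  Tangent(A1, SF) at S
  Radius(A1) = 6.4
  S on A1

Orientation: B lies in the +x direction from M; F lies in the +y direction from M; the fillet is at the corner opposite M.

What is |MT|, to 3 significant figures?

67.4

M is at the origin; MB is horizontal with |MB| = 59.8 and B on the +x side, so B = (59.8, 0.00). M and F share the same x with |MF| = 37.6 and F on the +y side, so F = (0.00, 37.6). The virtual corner opposite M is at (59.8, 37.6). A1 meets BT tangentially, so RT is at right angles to BT and A1 meets SF tangentially, so RS is at right angles to SF, with radius 6.4, so the center R sits 6.4 in from both sides at R = (53.4, 31.2). That places the tangent points at T = (59.8, 31.2) on BT and S = (53.4, 37.6) on SF. Then |MT| = |T − M| = 67.4.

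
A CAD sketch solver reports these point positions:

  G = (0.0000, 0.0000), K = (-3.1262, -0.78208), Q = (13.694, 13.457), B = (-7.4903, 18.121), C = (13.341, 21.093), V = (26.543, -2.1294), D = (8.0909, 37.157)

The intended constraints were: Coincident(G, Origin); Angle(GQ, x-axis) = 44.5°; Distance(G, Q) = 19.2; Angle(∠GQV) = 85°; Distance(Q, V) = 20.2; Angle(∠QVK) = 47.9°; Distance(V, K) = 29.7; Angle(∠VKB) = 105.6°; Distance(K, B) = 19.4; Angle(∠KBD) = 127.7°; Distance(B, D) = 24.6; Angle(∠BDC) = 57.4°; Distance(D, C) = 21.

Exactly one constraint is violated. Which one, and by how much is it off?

Distance(D, C) = 21 — off by 4.10.

G = (0.00, 0.00) ✓; GQ at 44.50° ✓; |GQ| = 19.20 ✓; ∠GQV = 85.00° ✓; |QV| = 20.20 ✓; ∠QVK = 47.90° ✓; |VK| = 29.70 ✓; ∠VKB = 105.6° ✓; |KB| = 19.40 ✓; ∠KBD = 127.7° ✓; |BD| = 24.60 ✓; ∠BDC = 57.40° ✓; |DC| = 16.90 ✗.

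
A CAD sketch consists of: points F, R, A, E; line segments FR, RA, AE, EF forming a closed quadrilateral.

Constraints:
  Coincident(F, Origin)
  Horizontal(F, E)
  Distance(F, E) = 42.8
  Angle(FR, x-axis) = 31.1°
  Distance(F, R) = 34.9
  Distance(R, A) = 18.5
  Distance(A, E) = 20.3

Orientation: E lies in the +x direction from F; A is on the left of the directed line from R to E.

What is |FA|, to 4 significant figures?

52.12

F is at the origin; F and E share the same y with |FE| = 42.8 and E in +x, so E = (42.8, 0). FR runs at 31.1° with |FR| = 34.9, so R = (29.88, 18.03). A is determined by |RA| = 18.5 and |AE| = 20.3 together: it lies at the intersection of circle(R, 18.5) and circle(E, 20.3). With |RE| = 22.18, the foot of the radical line on RE is 9.514 from R and the perpendicular offset is √(18.5² − 9.514²) = 15.87. Taking the left-of-RE solution: A = (48.32, 19.53).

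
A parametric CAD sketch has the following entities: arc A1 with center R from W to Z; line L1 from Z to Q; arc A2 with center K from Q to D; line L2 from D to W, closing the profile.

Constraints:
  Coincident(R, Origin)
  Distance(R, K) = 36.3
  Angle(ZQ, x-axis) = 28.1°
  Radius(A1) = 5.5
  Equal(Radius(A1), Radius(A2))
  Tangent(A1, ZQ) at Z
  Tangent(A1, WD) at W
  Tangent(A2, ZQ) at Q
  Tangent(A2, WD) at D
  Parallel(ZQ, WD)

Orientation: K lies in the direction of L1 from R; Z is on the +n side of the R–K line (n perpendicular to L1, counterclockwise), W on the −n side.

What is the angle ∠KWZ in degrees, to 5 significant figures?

81.384°

R is at the origin and K lies 36.3 along u from R, so K = 36.3·u = (32.021, 17.098). Tangency of A1 to both parallel lines with radius 5.5 puts Z and W at R ± 5.5·n: Z = (-2.5906, 4.8517), W = (2.5906, -4.8517). Then cos ∠KWZ = WK·WZ / (|WK||WZ|), giving 81.384°.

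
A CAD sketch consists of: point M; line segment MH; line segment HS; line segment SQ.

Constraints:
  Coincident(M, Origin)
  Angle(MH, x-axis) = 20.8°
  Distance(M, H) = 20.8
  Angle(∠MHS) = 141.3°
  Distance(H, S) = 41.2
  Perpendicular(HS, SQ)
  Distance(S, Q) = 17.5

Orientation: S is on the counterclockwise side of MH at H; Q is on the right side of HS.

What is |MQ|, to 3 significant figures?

65.0

M is at the origin; MH runs at 20.8° with length 20.8, so H = 20.8·(cos 20.8°, sin 20.8°) = (19.4, 7.39). ∠MHS = 141.3°, so HS runs at 20.8° + (180° − 141.3°) = 59.5° from the x-axis; with |HS| = 41.2, S = H + 41.2·(cos 59.5°, sin 59.5°) = (40.4, 42.9). HS ⟂ SQ; with |SQ| = 17.5 on the right of HS, Q = S + 17.5·(0.862, -0.508) = (55.4, 34.0). Then |MQ| = |Q − M| = 65.0.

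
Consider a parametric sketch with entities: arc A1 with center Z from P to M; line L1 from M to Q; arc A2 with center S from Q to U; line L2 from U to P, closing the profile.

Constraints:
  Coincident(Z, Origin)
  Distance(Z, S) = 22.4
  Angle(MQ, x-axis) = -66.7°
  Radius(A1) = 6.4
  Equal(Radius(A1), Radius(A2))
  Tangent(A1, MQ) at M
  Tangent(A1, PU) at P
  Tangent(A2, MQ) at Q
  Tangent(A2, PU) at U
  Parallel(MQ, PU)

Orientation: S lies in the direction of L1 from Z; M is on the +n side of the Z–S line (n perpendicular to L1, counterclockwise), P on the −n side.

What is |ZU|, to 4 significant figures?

23.30

The slot axis is L1's direction at -66.7°, so u = (cos -66.7°, sin -66.7°) = (0.3955, -0.9184) and n = (−sin -66.7°, cos -66.7°) = (0.9184, 0.3955). Z is at the origin and S lies 22.4 along u from Z, so S = 22.4·u = (8.860, -20.57). Tangency of A1 to both parallel lines with radius 6.4 puts M and P at Z ± 6.4·n: M = (5.878, 2.531), P = (-5.878, -2.531). Equal radii place Q and U the same way about S: Q = S + 6.4·n = (14.74, -18.04), U = S − 6.4·n = (2.982, -23.10). Then |ZU| = |U − Z| = 23.30.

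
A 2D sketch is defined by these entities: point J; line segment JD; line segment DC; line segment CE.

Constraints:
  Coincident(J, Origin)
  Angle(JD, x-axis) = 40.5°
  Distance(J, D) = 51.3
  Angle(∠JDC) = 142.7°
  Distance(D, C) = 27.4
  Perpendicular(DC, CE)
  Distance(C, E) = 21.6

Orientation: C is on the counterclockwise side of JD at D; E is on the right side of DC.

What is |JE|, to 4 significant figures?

86.19

J is at the origin; JD runs at 40.5° with length 51.3, so D = 51.3·(cos 40.5°, sin 40.5°) = (39.01, 33.32). ∠JDC = 142.7°, so DC runs at 40.5° + (180° − 142.7°) = 77.80° from the x-axis; with |DC| = 27.4, C = D + 27.4·(cos 77.80°, sin 77.80°) = (44.80, 60.10). DC ⟂ CE; with |CE| = 21.6 on the right of DC, E = C + 21.6·(0.9774, -0.2113) = (65.91, 55.53). Then |JE| = |E − J| = 86.19.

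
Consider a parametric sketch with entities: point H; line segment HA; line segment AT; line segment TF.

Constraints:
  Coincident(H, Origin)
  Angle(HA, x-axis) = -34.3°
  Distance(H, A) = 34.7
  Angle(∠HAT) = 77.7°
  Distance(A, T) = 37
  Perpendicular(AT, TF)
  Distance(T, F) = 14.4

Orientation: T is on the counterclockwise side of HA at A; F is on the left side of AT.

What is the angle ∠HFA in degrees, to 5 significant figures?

54.639°

H is at the origin; HA runs at -34.3° with length 34.7, so A = 34.7·(cos -34.3°, sin -34.3°) = (28.666, -19.554). ∠HAT = 77.7°, so AT runs at -34.3° + (180° − 77.7°) = 68.000° from the x-axis; with |AT| = 37.0, T = A + 37.0·(cos 68.000°, sin 68.000°) = (42.526, 14.751). The perpendicularity gives TF at right angles to AT; with |TF| = 14.4 on the left of AT, F = T + 14.4·(-0.92718, 0.37461) = (29.175, 20.146). Then cos ∠HFA = FH·FA / (|FH||FA|), giving 54.639°.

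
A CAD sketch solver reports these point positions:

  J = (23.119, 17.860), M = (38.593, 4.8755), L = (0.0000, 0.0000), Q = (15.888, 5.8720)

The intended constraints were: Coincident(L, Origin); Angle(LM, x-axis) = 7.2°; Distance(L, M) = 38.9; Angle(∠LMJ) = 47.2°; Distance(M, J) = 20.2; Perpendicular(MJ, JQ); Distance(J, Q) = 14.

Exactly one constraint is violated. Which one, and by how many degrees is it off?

Perpendicular(MJ, JQ) — off by 8.90°.

L = (0.00, 0.00) ✓; LM at 7.200° ✓; |LM| = 38.90 ✓; ∠LMJ = 47.20° ✓; |MJ| = 20.20 ✓; ∠(MJ, JQ) = 98.90° ✗; |JQ| = 14.00 ✓.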